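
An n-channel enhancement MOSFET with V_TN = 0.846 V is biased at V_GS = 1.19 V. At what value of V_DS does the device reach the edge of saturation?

The boundary between triode and saturation is V_DS = V_GS − V_TN = V_ov.
V_ov = 1.19 − 0.846 = 0.344 V.

V_DS,sat = 0.344 V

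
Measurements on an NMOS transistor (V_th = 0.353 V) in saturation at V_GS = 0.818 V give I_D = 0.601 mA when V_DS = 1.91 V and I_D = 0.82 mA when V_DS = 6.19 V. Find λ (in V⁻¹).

With V_GS fixed, I_D ∝ (1 + λ V_DS) in saturation, so I_D2/I_D1 = (1 + λ V_DS2)/(1 + λ V_DS1).
0.82/0.601 = 1.364 = (1 + 6.19 λ)/(1 + 1.91 λ).
Solving: λ (I_D1 V_DS2 − I_D2 V_DS1) = I_D2 − I_D1, so λ = (0.82 − 0.601) / (0.601 × 6.19 − 0.82 × 1.91) = 0.219 / 2.15 = 0.102 V⁻¹.

λ = 0.102 V⁻¹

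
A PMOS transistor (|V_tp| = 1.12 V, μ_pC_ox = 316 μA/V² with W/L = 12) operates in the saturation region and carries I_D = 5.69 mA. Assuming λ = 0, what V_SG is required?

k_p = μ_pC_ox · (W/L) = 3.792 mA/V².
In saturation I_D = ½ k_p (V_SG − |V_tp|)², so V_SG − |V_tp| = √(2 I_D / k_p) = √(2 × 5.69 / 3.792) = 1.73 V.
V_SG = 1.12 + 1.73 = 2.85 V.

V_SG = 2.85 V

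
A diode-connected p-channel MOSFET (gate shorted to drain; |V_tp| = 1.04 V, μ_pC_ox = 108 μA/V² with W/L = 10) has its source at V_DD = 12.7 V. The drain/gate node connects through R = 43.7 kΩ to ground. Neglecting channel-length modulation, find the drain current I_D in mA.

I_D = 0.251 mA

With gate tied to drain, V_SG = V_SD ≥ V_SG − |V_tp|, so the device is in saturation.
k_p = μ_pC_ox · (W/L) = 1.08 mA/V².
KCL at the drain: ½ k_p (V_SG − |V_tp|)² = (V_DD − V_SG)/R.
Let x = V_SG − 1.04. Then 23.6 x² + x − 11.66 = 0, giving x = 0.682 V (positive root), so V_SG = 1.72 V.
I_D = (V_DD − V_SG)/R = (12.7 − 1.72) / 43.7 = 0.251 mA.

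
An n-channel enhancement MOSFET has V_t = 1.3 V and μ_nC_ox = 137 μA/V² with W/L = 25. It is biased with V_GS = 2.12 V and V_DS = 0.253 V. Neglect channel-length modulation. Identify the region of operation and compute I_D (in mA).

k_n = μ_nC_ox · (W/L) = 3.425 mA/V².
V_ov = V_GS − V_t = 2.12 − 1.3 = 0.82 V.
Since V_DS = 0.253 V < V_ov = 0.82 V, the device is in the triode region.
I_D = k_n [V_ov · V_DS − ½ V_DS²] = 3.425 × [0.82 × 0.253 − 0.5 × 0.253²] = 0.601 mA.

Triode; I_D = 0.601 mA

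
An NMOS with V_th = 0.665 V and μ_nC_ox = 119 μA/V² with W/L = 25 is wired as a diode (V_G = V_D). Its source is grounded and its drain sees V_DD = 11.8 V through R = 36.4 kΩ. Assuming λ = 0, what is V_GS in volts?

With gate tied to drain, V_GS = V_DS ≥ V_GS − V_th, so the device is in saturation.
k_n = μ_nC_ox · (W/L) = 2.975 mA/V².
KCL at the drain: ½ k_n (V_GS − V_th)² = (V_DD − V_GS)/R.
Let x = V_GS − 0.665. Then 54.1 x² + x − 11.14 = 0, giving x = 0.444 V (positive root), so V_GS = 1.11 V.
I_D = (V_DD − V_GS)/R = (11.8 − 1.11) / 36.4 = 0.294 mA.

V_GS = 1.11 V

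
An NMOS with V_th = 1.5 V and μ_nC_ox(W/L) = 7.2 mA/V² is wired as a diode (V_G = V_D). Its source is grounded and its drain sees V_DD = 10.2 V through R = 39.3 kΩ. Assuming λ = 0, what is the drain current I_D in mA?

With gate tied to drain, V_GS = V_DS ≥ V_GS − V_th, so the device is in saturation.
KCL at the drain: ½ k_n (V_GS − V_th)² = (V_DD − V_GS)/R.
Let x = V_GS − 1.5. Then 141 x² + x − 8.7 = 0, giving x = 0.244 V (positive root), so V_GS = 1.74 V.
I_D = (V_DD − V_GS)/R = (10.2 − 1.74) / 39.3 = 0.215 mA.

I_D = 0.215 mA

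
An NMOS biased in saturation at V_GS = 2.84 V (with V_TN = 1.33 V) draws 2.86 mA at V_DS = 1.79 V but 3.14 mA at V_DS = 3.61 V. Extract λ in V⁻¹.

λ = 0.0595 V⁻¹

With V_GS fixed, I_D ∝ (1 + λ V_DS) in saturation, so I_D2/I_D1 = (1 + λ V_DS2)/(1 + λ V_DS1).
3.14/2.86 = 1.098 = (1 + 3.61 λ)/(1 + 1.79 λ).
Solving: λ (I_D1 V_DS2 − I_D2 V_DS1) = I_D2 − I_D1, so λ = (3.14 − 2.86) / (2.86 × 3.61 − 3.14 × 1.79) = 0.28 / 4.7 = 0.0595 V⁻¹.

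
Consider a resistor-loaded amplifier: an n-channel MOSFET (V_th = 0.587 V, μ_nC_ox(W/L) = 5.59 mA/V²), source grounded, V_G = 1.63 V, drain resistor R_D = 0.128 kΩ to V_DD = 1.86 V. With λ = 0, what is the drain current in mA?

V_GS = V_G = 1.63 V, so V_ov = 1.63 − 0.587 = 1.04 V.
Assume saturation: I_D = ½ k_n V_ov² = 0.5 × 5.59 × 1.04² = 3.04 mA, giving V_DS = V_DD − I_D R_D = 1.86 − 3.04 × 0.128 = 1.47 V.
V_DS = 1.47 V ≥ V_ov = 1.04 V, confirming saturation.

I_D = 3.04 mA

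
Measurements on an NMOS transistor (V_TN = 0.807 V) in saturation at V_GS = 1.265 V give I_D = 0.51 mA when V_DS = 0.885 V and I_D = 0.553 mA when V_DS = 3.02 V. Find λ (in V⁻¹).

λ = 0.0409 V⁻¹

With V_GS fixed, I_D ∝ (1 + λ V_DS) in saturation, so I_D2/I_D1 = (1 + λ V_DS2)/(1 + λ V_DS1).
0.553/0.51 = 1.084 = (1 + 3.02 λ)/(1 + 0.885 λ).
Solving: λ (I_D1 V_DS2 − I_D2 V_DS1) = I_D2 − I_D1, so λ = (0.553 − 0.51) / (0.51 × 3.02 − 0.553 × 0.885) = 0.043 / 1.05 = 0.0409 V⁻¹.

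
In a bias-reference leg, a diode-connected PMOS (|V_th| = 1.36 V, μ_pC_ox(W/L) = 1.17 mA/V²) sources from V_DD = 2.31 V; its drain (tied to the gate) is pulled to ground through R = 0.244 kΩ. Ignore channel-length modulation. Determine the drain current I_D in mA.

With gate tied to drain, V_SG = V_SD ≥ V_SG − |V_th|, so the device is in saturation.
KCL at the drain: ½ k_p (V_SG − |V_th|)² = (V_DD − V_SG)/R.
Let x = V_SG − 1.36. Then 0.143 x² + x − 0.95 = 0, giving x = 0.847 V (positive root), so V_SG = 2.21 V.
I_D = (V_DD − V_SG)/R = (2.31 − 2.21) / 0.244 = 0.42 mA.

I_D = 0.420 mA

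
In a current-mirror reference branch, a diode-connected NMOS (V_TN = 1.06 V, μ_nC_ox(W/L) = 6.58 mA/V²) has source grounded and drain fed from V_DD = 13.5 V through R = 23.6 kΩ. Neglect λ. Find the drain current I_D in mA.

With gate tied to drain, V_GS = V_DS ≥ V_GS − V_TN, so the device is in saturation.
KCL at the drain: ½ k_n (V_GS − V_TN)² = (V_DD − V_GS)/R.
Let x = V_GS − 1.06. Then 77.6 x² + x − 12.44 = 0, giving x = 0.394 V (positive root), so V_GS = 1.45 V.
I_D = (V_DD − V_GS)/R = (13.5 − 1.45) / 23.6 = 0.51 mA.

I_D = 0.510 mA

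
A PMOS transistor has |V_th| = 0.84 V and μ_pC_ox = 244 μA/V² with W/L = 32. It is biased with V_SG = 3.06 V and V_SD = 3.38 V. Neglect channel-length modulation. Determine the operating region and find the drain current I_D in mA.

Saturation; I_D = 19.2 mA

k_p = μ_pC_ox · (W/L) = 7.808 mA/V².
V_ov = V_SG − |V_th| = 3.06 − 0.84 = 2.22 V.
Since V_SD = 3.38 V ≥ V_ov = 2.22 V, the device is in saturation.
I_D = ½ k_p V_ov² = 0.5 × 7.808 × 2.22² = 19.2 mA.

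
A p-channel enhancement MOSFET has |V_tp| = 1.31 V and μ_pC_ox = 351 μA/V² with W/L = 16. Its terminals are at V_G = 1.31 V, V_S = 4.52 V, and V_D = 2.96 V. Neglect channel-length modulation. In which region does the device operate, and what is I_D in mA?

Triode; I_D = 9.81 mA

V_SG = V_S − V_G = 4.52 − 1.31 = 3.21 V; V_SD = V_S − V_D = 4.52 − 2.96 = 1.56 V.
k_p = μ_pC_ox · (W/L) = 5.616 mA/V².
V_ov = V_SG − |V_tp| = 3.21 − 1.31 = 1.9 V.
Since V_SD = 1.56 V < V_ov = 1.9 V, the device is in the triode region.
I_D = k_p [V_ov · V_SD − ½ V_SD²] = 5.616 × [1.9 × 1.56 − 0.5 × 1.56²] = 9.81 mA.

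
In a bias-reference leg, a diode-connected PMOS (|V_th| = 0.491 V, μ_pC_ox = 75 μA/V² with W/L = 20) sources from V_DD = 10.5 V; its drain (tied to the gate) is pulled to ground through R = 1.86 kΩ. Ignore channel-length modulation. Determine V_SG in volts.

V_SG = 2.84 V

With gate tied to drain, V_SG = V_SD ≥ V_SG − |V_th|, so the device is in saturation.
k_p = μ_pC_ox · (W/L) = 1.5 mA/V².
KCL at the drain: ½ k_p (V_SG − |V_th|)² = (V_DD − V_SG)/R.
Let x = V_SG − 0.491. Then 1.4 x² + x − 10.01 = 0, giving x = 2.34 V (positive root), so V_SG = 2.84 V.
I_D = (V_DD − V_SG)/R = (10.5 − 2.84) / 1.86 = 4.12 mA.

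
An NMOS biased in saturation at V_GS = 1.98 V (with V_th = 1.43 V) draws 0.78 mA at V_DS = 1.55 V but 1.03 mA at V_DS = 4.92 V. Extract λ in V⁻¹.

With V_GS fixed, I_D ∝ (1 + λ V_DS) in saturation, so I_D2/I_D1 = (1 + λ V_DS2)/(1 + λ V_DS1).
1.03/0.78 = 1.321 = (1 + 4.92 λ)/(1 + 1.55 λ).
Solving: λ (I_D1 V_DS2 − I_D2 V_DS1) = I_D2 − I_D1, so λ = (1.03 − 0.78) / (0.78 × 4.92 − 1.03 × 1.55) = 0.25 / 2.24 = 0.112 V⁻¹.

λ = 0.112 V⁻¹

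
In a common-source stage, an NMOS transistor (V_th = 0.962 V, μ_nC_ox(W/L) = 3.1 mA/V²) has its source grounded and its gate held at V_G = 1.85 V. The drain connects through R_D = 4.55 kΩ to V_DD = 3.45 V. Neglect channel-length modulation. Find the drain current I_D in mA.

I_D = 0.692 mA

V_GS = V_G = 1.85 V, so V_ov = 1.85 − 0.962 = 0.888 V.
Assume saturation: I_D = ½ k_n V_ov² = 0.5 × 3.1 × 0.888² = 1.22 mA, giving V_DS = V_DD − I_D R_D = 3.45 − 1.22 × 4.55 = -2.11 V.
But -2.11 V < V_ov = 0.888 V, so the device is actually in triode.
In triode I_D = k_n[V_ov V_DS − ½ V_DS²] and I_D = (V_DD − V_DS)/R_D. Equating: 7.05 V_DS² − 13.53 V_DS + 3.45 = 0, giving V_DS = 0.303 V (the root below V_ov).
I_D = (3.45 − 0.303) / 4.55 = 0.692 mA.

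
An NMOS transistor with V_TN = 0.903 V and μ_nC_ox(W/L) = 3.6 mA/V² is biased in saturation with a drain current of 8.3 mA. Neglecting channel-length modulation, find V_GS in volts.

V_GS = 3.05 V

In saturation I_D = ½ k_n (V_GS − V_TN)², so V_GS − V_TN = √(2 I_D / k_n) = √(2 × 8.3 / 3.6) = 2.15 V.
V_GS = 0.903 + 2.15 = 3.05 V.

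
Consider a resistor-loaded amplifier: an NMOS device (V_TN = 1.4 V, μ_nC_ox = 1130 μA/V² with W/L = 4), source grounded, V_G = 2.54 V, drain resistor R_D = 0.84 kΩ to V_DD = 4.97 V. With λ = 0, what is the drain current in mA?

V_GS = V_G = 2.54 V, so V_ov = 2.54 − 1.4 = 1.14 V.
k_n = μ_nC_ox · (W/L) = 4.52 mA/V².
Assume saturation: I_D = ½ k_n V_ov² = 0.5 × 4.52 × 1.14² = 2.94 mA, giving V_DS = V_DD − I_D R_D = 4.97 − 2.94 × 0.84 = 2.5 V.
V_DS = 2.5 V ≥ V_ov = 1.14 V, confirming saturation.

I_D = 2.94 mA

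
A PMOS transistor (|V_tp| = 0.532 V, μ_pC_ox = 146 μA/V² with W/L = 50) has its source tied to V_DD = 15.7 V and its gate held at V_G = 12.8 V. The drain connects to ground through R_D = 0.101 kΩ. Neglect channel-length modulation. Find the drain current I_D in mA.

I_D = 20.5 mA

V_SG = V_DD − V_G = 15.7 − 12.8 = 2.9 V, so V_ov = 2.9 − 0.532 = 2.37 V.
k_p = μ_pC_ox · (W/L) = 7.3 mA/V².
Assume saturation: I_D = ½ k_p V_ov² = 0.5 × 7.3 × 2.37² = 20.5 mA, giving V_SD = V_DD − I_D R_D = 15.7 − 20.5 × 0.101 = 13.6 V.
V_SD = 13.6 V ≥ V_ov = 2.37 V, confirming saturation.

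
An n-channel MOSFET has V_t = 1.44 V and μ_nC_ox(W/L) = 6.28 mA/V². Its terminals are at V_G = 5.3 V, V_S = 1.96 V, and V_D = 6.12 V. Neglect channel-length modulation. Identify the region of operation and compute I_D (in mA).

V_GS = V_G − V_S = 5.3 − 1.96 = 3.34 V; V_DS = V_D − V_S = 6.12 − 1.96 = 4.16 V.
V_ov = V_GS − V_t = 3.34 − 1.44 = 1.9 V.
Since V_DS = 4.16 V ≥ V_ov = 1.9 V, the device is in saturation.
I_D = ½ k_n V_ov² = 0.5 × 6.28 × 1.9² = 11.3 mA.

Saturation; I_D = 11.3 mA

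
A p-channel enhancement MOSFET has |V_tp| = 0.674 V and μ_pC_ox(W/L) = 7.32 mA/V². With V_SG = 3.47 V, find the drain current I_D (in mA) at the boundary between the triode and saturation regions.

At the boundary V_SD = V_ov = V_SG − |V_tp| = 3.47 − 0.674 = 2.8 V.
I_D = ½ k_p V_ov² = 0.5 × 7.32 × 2.8² = 28.6 mA.

I_D = 28.6 mA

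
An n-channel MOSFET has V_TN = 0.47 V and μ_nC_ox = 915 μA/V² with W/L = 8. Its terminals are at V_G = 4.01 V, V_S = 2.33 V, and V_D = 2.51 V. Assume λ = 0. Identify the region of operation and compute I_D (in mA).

V_GS = V_G − V_S = 4.01 − 2.33 = 1.68 V; V_DS = V_D − V_S = 2.51 − 2.33 = 0.18 V.
k_n = μ_nC_ox · (W/L) = 7.32 mA/V².
V_ov = V_GS − V_TN = 1.68 − 0.47 = 1.21 V.
Since V_DS = 0.18 V < V_ov = 1.21 V, the device is in the triode region.
I_D = k_n [V_ov · V_DS − ½ V_DS²] = 7.32 × [1.21 × 0.18 − 0.5 × 0.18²] = 1.48 mA.

Triode; I_D = 1.48 mA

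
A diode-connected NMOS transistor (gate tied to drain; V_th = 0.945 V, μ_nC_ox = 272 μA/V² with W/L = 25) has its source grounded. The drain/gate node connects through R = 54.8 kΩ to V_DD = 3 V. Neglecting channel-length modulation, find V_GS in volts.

V_GS = 1.05 V

With gate tied to drain, V_GS = V_DS ≥ V_GS − V_th, so the device is in saturation.
k_n = μ_nC_ox · (W/L) = 6.8 mA/V².
KCL at the drain: ½ k_n (V_GS − V_th)² = (V_DD − V_GS)/R.
Let x = V_GS − 0.945. Then 186 x² + x − 2.055 = 0, giving x = 0.102 V (positive root), so V_GS = 1.05 V.
I_D = (V_DD − V_GS)/R = (3 − 1.05) / 54.8 = 0.0356 mA.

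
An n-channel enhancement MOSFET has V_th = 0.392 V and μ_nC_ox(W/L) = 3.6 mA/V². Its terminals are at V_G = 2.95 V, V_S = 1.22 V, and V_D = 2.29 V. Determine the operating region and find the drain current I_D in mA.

Triode; I_D = 3.09 mA

V_GS = V_G − V_S = 2.95 − 1.22 = 1.73 V; V_DS = V_D − V_S = 2.29 − 1.22 = 1.07 V.
V_ov = V_GS − V_th = 1.73 − 0.392 = 1.34 V.
Since V_DS = 1.07 V < V_ov = 1.34 V, the device is in the triode region.
I_D = k_n [V_ov · V_DS − ½ V_DS²] = 3.6 × [1.34 × 1.07 − 0.5 × 1.07²] = 3.09 mA.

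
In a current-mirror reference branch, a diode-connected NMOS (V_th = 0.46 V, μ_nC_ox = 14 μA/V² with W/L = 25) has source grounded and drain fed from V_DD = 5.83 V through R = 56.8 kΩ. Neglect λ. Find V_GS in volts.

V_GS = 1.15 V

With gate tied to drain, V_GS = V_DS ≥ V_GS − V_th, so the device is in saturation.
k_n = μ_nC_ox · (W/L) = 0.35 mA/V².
KCL at the drain: ½ k_n (V_GS − V_th)² = (V_DD − V_GS)/R.
Let x = V_GS − 0.46. Then 9.94 x² + x − 5.37 = 0, giving x = 0.686 V (positive root), so V_GS = 1.15 V.
I_D = (V_DD − V_GS)/R = (5.83 − 1.15) / 56.8 = 0.0825 mA.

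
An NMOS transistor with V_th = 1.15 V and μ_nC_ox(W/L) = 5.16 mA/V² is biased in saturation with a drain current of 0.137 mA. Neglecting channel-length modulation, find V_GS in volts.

In saturation I_D = ½ k_n (V_GS − V_th)², so V_GS − V_th = √(2 I_D / k_n) = √(2 × 0.137 / 5.16) = 0.23 V.
V_GS = 1.15 + 0.23 = 1.38 V.

V_GS = 1.38 V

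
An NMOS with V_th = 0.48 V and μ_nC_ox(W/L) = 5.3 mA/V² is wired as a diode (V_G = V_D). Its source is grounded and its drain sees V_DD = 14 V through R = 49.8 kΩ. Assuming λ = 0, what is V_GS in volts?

V_GS = 0.796 V

With gate tied to drain, V_GS = V_DS ≥ V_GS − V_th, so the device is in saturation.
KCL at the drain: ½ k_n (V_GS − V_th)² = (V_DD − V_GS)/R.
Let x = V_GS − 0.48. Then 132 x² + x − 13.52 = 0, giving x = 0.316 V (positive root), so V_GS = 0.796 V.
I_D = (V_DD − V_GS)/R = (14 − 0.796) / 49.8 = 0.265 mA.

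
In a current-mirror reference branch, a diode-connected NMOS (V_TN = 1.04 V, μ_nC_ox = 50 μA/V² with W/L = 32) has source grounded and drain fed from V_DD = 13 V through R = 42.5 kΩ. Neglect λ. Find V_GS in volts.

With gate tied to drain, V_GS = V_DS ≥ V_GS − V_TN, so the device is in saturation.
k_n = μ_nC_ox · (W/L) = 1.6 mA/V².
KCL at the drain: ½ k_n (V_GS − V_TN)² = (V_DD − V_GS)/R.
Let x = V_GS − 1.04. Then 34 x² + x − 11.96 = 0, giving x = 0.579 V (positive root), so V_GS = 1.62 V.
I_D = (V_DD − V_GS)/R = (13 − 1.62) / 42.5 = 0.268 mA.

V_GS = 1.62 V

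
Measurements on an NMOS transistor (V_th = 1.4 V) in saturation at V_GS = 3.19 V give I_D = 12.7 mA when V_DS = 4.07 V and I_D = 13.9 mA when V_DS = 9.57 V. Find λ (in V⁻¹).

λ = 0.0185 V⁻¹

With V_GS fixed, I_D ∝ (1 + λ V_DS) in saturation, so I_D2/I_D1 = (1 + λ V_DS2)/(1 + λ V_DS1).
13.9/12.7 = 1.094 = (1 + 9.57 λ)/(1 + 4.07 λ).
Solving: λ (I_D1 V_DS2 − I_D2 V_DS1) = I_D2 − I_D1, so λ = (13.9 − 12.7) / (12.7 × 9.57 − 13.9 × 4.07) = 1.2 / 65 = 0.0185 V⁻¹.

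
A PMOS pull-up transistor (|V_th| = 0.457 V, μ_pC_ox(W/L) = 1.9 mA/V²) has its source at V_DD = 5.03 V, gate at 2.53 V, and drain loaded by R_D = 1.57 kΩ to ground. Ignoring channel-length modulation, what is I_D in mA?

I_D = 2.65 mA

V_SG = V_DD − V_G = 5.03 − 2.53 = 2.5 V, so V_ov = 2.5 − 0.457 = 2.04 V.
Assume saturation: I_D = ½ k_p V_ov² = 0.5 × 1.9 × 2.04² = 3.97 mA, giving V_SD = V_DD − I_D R_D = 5.03 − 3.97 × 1.57 = -1.2 V.
But -1.2 V < V_ov = 2.04 V, so the device is actually in triode.
In triode I_D = k_p[V_ov V_SD − ½ V_SD²] and I_D = (V_DD − V_SD)/R_D. Equating: 1.49 V_SD² − 7.094 V_SD + 5.03 = 0, giving V_SD = 0.867 V (the root below V_ov).
I_D = (5.03 − 0.867) / 1.57 = 2.65 mA.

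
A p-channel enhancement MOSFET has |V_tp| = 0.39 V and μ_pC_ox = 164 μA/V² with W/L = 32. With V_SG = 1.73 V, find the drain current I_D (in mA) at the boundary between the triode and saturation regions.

I_D = 4.71 mA

At the boundary V_SD = V_ov = V_SG − |V_tp| = 1.73 − 0.39 = 1.34 V.
k_p = μ_pC_ox · (W/L) = 5.248 mA/V².
I_D = ½ k_p V_ov² = 0.5 × 5.248 × 1.34² = 4.71 mA.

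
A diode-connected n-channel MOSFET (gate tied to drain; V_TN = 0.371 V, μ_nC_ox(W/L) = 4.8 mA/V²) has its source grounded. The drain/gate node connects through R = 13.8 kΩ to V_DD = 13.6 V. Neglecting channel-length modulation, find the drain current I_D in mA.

I_D = 0.914 mA

With gate tied to drain, V_GS = V_DS ≥ V_GS − V_TN, so the device is in saturation.
KCL at the drain: ½ k_n (V_GS − V_TN)² = (V_DD − V_GS)/R.
Let x = V_GS − 0.371. Then 33.1 x² + x − 13.23 = 0, giving x = 0.617 V (positive root), so V_GS = 0.988 V.
I_D = (V_DD − V_GS)/R = (13.6 − 0.988) / 13.8 = 0.914 mA.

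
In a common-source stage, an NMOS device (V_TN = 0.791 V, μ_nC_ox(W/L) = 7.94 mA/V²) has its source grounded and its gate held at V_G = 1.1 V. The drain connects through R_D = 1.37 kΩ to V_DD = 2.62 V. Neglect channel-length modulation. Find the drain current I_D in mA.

I_D = 0.379 mA

V_GS = V_G = 1.1 V, so V_ov = 1.1 − 0.791 = 0.309 V.
Assume saturation: I_D = ½ k_n V_ov² = 0.5 × 7.94 × 0.309² = 0.379 mA, giving V_DS = V_DD − I_D R_D = 2.62 − 0.379 × 1.37 = 2.1 V.
V_DS = 2.1 V ≥ V_ov = 0.309 V, confirming saturation.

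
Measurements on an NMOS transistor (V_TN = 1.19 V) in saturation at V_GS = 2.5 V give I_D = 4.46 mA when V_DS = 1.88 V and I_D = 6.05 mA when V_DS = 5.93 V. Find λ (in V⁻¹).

λ = 0.105 V⁻¹

With V_GS fixed, I_D ∝ (1 + λ V_DS) in saturation, so I_D2/I_D1 = (1 + λ V_DS2)/(1 + λ V_DS1).
6.05/4.46 = 1.357 = (1 + 5.93 λ)/(1 + 1.88 λ).
Solving: λ (I_D1 V_DS2 − I_D2 V_DS1) = I_D2 − I_D1, so λ = (6.05 − 4.46) / (4.46 × 5.93 − 6.05 × 1.88) = 1.59 / 15.1 = 0.105 V⁻¹.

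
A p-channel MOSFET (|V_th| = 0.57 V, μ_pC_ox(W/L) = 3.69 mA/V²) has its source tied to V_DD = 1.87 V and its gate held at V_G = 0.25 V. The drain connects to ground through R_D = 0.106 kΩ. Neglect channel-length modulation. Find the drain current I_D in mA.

V_SG = V_DD − V_G = 1.87 − 0.25 = 1.62 V, so V_ov = 1.62 − 0.57 = 1.05 V.
Assume saturation: I_D = ½ k_p V_ov² = 0.5 × 3.69 × 1.05² = 2.03 mA, giving V_SD = V_DD − I_D R_D = 1.87 − 2.03 × 0.106 = 1.65 V.
V_SD = 1.65 V ≥ V_ov = 1.05 V, confirming saturation.

I_D = 2.03 mA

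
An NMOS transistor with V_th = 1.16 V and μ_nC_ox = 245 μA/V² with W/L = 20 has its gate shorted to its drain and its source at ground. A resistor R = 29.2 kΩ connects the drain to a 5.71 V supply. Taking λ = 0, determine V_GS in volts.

V_GS = 1.41 V

With gate tied to drain, V_GS = V_DS ≥ V_GS − V_th, so the device is in saturation.
k_n = μ_nC_ox · (W/L) = 4.9 mA/V².
KCL at the drain: ½ k_n (V_GS − V_th)² = (V_DD − V_GS)/R.
Let x = V_GS − 1.16. Then 71.5 x² + x − 4.55 = 0, giving x = 0.245 V (positive root), so V_GS = 1.41 V.
I_D = (V_DD − V_GS)/R = (5.71 − 1.41) / 29.2 = 0.147 mA.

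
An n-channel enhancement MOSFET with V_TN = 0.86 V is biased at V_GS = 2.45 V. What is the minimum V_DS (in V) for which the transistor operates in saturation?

V_DS,sat = 1.59 V

The boundary between triode and saturation is V_DS = V_GS − V_TN = V_ov.
V_ov = 2.45 − 0.86 = 1.59 V.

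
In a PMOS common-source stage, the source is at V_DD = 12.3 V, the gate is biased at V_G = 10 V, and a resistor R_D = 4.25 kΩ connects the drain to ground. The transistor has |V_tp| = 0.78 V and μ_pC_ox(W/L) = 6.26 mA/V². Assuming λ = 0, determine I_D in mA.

I_D = 2.82 mA

V_SG = V_DD − V_G = 12.3 − 10 = 2.3 V, so V_ov = 2.3 − 0.78 = 1.52 V.
Assume saturation: I_D = ½ k_p V_ov² = 0.5 × 6.26 × 1.52² = 7.23 mA, giving V_SD = V_DD − I_D R_D = 12.3 − 7.23 × 4.25 = -18.4 V.
But -18.4 V < V_ov = 1.52 V, so the device is actually in triode.
In triode I_D = k_p[V_ov V_SD − ½ V_SD²] and I_D = (V_DD − V_SD)/R_D. Equating: 13.3 V_SD² − 41.44 V_SD + 12.3 = 0, giving V_SD = 0.332 V (the root below V_ov).
I_D = (12.3 − 0.332) / 4.25 = 2.82 mA.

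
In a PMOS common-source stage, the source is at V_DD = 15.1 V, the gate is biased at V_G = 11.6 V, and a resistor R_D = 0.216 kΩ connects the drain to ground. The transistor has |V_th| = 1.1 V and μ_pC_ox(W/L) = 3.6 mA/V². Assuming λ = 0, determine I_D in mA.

V_SG = V_DD − V_G = 15.1 − 11.6 = 3.5 V, so V_ov = 3.5 − 1.1 = 2.4 V.
Assume saturation: I_D = ½ k_p V_ov² = 0.5 × 3.6 × 2.4² = 10.4 mA, giving V_SD = V_DD − I_D R_D = 15.1 − 10.4 × 0.216 = 12.9 V.
V_SD = 12.9 V ≥ V_ov = 2.4 V, confirming saturation.

I_D = 10.4 mA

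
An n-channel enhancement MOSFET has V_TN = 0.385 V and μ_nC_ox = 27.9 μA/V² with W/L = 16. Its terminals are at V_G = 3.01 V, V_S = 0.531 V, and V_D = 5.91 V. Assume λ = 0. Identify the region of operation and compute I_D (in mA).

Saturation; I_D = 0.979 mA

V_GS = V_G − V_S = 3.01 − 0.531 = 2.48 V; V_DS = V_D − V_S = 5.91 − 0.531 = 5.38 V.
k_n = μ_nC_ox · (W/L) = 0.4464 mA/V².
V_ov = V_GS − V_TN = 2.48 − 0.385 = 2.09 V.
Since V_DS = 5.38 V ≥ V_ov = 2.09 V, the device is in saturation.
I_D = ½ k_n V_ov² = 0.5 × 0.4464 × 2.09² = 0.979 mA.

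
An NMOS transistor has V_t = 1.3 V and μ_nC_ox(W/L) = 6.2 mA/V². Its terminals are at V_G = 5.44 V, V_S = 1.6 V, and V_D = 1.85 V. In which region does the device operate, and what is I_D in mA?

V_GS = V_G − V_S = 5.44 − 1.6 = 3.84 V; V_DS = V_D − V_S = 1.85 − 1.6 = 0.25 V.
V_ov = V_GS − V_t = 3.84 − 1.3 = 2.54 V.
Since V_DS = 0.25 V < V_ov = 2.54 V, the device is in the triode region.
I_D = k_n [V_ov · V_DS − ½ V_DS²] = 6.2 × [2.54 × 0.25 − 0.5 × 0.25²] = 3.74 mA.

Triode; I_D = 3.74 mA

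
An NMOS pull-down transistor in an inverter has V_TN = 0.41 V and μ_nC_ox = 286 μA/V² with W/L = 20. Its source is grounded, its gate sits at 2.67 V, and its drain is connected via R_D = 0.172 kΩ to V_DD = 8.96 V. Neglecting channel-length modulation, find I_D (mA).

V_GS = V_G = 2.67 V, so V_ov = 2.67 − 0.41 = 2.26 V.
k_n = μ_nC_ox · (W/L) = 5.72 mA/V².
Assume saturation: I_D = ½ k_n V_ov² = 0.5 × 5.72 × 2.26² = 14.6 mA, giving V_DS = V_DD − I_D R_D = 8.96 − 14.6 × 0.172 = 6.45 V.
V_DS = 6.45 V ≥ V_ov = 2.26 V, confirming saturation.

I_D = 14.6 mA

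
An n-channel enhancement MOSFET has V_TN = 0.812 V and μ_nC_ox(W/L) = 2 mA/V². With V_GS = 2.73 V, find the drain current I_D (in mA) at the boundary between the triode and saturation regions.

At the boundary V_DS = V_ov = V_GS − V_TN = 2.73 − 0.812 = 1.92 V.
I_D = ½ k_n V_ov² = 0.5 × 2 × 1.92² = 3.68 mA.

I_D = 3.68 mA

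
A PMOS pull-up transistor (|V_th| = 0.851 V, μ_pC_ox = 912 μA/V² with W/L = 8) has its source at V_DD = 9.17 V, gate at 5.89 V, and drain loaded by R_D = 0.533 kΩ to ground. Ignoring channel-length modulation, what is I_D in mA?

I_D = 15.1 mA

V_SG = V_DD − V_G = 9.17 − 5.89 = 3.28 V, so V_ov = 3.28 − 0.851 = 2.43 V.
k_p = μ_pC_ox · (W/L) = 7.296 mA/V².
Assume saturation: I_D = ½ k_p V_ov² = 0.5 × 7.296 × 2.43² = 21.5 mA, giving V_SD = V_DD − I_D R_D = 9.17 − 21.5 × 0.533 = -2.3 V.
But -2.3 V < V_ov = 2.43 V, so the device is actually in triode.
In triode I_D = k_p[V_ov V_SD − ½ V_SD²] and I_D = (V_DD − V_SD)/R_D. Equating: 1.94 V_SD² − 10.45 V_SD + 9.17 = 0, giving V_SD = 1.11 V (the root below V_ov).
I_D = (9.17 − 1.11) / 0.533 = 15.1 mA.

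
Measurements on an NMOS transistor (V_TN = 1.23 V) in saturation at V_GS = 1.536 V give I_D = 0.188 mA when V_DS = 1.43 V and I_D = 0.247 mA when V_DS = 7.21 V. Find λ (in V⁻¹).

λ = 0.0589 V⁻¹

With V_GS fixed, I_D ∝ (1 + λ V_DS) in saturation, so I_D2/I_D1 = (1 + λ V_DS2)/(1 + λ V_DS1).
0.247/0.188 = 1.314 = (1 + 7.21 λ)/(1 + 1.43 λ).
Solving: λ (I_D1 V_DS2 − I_D2 V_DS1) = I_D2 − I_D1, so λ = (0.247 − 0.188) / (0.188 × 7.21 − 0.247 × 1.43) = 0.059 / 1 = 0.0589 V⁻¹.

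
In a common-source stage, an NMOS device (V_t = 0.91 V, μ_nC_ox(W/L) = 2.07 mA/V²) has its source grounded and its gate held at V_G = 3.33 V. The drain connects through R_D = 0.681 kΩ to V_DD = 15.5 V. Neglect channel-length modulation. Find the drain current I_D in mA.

I_D = 6.06 mA

V_GS = V_G = 3.33 V, so V_ov = 3.33 − 0.91 = 2.42 V.
Assume saturation: I_D = ½ k_n V_ov² = 0.5 × 2.07 × 2.42² = 6.06 mA, giving V_DS = V_DD − I_D R_D = 15.5 − 6.06 × 0.681 = 11.4 V.
V_DS = 11.4 V ≥ V_ov = 2.42 V, confirming saturation.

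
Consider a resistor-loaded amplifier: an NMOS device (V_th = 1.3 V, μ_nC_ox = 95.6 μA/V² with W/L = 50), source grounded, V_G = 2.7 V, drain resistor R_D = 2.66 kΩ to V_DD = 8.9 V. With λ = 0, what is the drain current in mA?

V_GS = V_G = 2.7 V, so V_ov = 2.7 − 1.3 = 1.4 V.
k_n = μ_nC_ox · (W/L) = 4.78 mA/V².
Assume saturation: I_D = ½ k_n V_ov² = 0.5 × 4.78 × 1.4² = 4.68 mA, giving V_DS = V_DD − I_D R_D = 8.9 − 4.68 × 2.66 = -3.56 V.
But -3.56 V < V_ov = 1.4 V, so the device is actually in triode.
In triode I_D = k_n[V_ov V_DS − ½ V_DS²] and I_D = (V_DD − V_DS)/R_D. Equating: 6.36 V_DS² − 18.8 V_DS + 8.9 = 0, giving V_DS = 0.592 V (the root below V_ov).
I_D = (8.9 − 0.592) / 2.66 = 3.12 mA.

I_D = 3.12 mA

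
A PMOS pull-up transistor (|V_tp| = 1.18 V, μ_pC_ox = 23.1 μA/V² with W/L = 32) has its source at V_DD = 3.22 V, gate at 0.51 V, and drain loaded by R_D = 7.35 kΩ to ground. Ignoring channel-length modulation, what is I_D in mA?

I_D = 0.385 mA

V_SG = V_DD − V_G = 3.22 − 0.51 = 2.71 V, so V_ov = 2.71 − 1.18 = 1.53 V.
k_p = μ_pC_ox · (W/L) = 0.7392 mA/V².
Assume saturation: I_D = ½ k_p V_ov² = 0.5 × 0.7392 × 1.53² = 0.865 mA, giving V_SD = V_DD − I_D R_D = 3.22 − 0.865 × 7.35 = -3.14 V.
But -3.14 V < V_ov = 1.53 V, so the device is actually in triode.
In triode I_D = k_p[V_ov V_SD − ½ V_SD²] and I_D = (V_DD − V_SD)/R_D. Equating: 2.72 V_SD² − 9.313 V_SD + 3.22 = 0, giving V_SD = 0.39 V (the root below V_ov).
I_D = (3.22 − 0.39) / 7.35 = 0.385 mA.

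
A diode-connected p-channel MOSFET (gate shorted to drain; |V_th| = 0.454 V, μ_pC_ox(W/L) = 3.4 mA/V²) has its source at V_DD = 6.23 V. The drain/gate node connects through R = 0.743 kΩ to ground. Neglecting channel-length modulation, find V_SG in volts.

V_SG = 2.23 V

With gate tied to drain, V_SG = V_SD ≥ V_SG − |V_th|, so the device is in saturation.
KCL at the drain: ½ k_p (V_SG − |V_th|)² = (V_DD − V_SG)/R.
Let x = V_SG − 0.454. Then 1.26 x² + x − 5.776 = 0, giving x = 1.78 V (positive root), so V_SG = 2.23 V.
I_D = (V_DD − V_SG)/R = (6.23 − 2.23) / 0.743 = 5.38 mA.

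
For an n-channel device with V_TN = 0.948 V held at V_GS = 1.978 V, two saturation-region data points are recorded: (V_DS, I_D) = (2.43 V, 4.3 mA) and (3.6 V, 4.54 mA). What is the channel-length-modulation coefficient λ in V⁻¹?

λ = 0.0540 V⁻¹

With V_GS fixed, I_D ∝ (1 + λ V_DS) in saturation, so I_D2/I_D1 = (1 + λ V_DS2)/(1 + λ V_DS1).
4.54/4.3 = 1.056 = (1 + 3.6 λ)/(1 + 2.43 λ).
Solving: λ (I_D1 V_DS2 − I_D2 V_DS1) = I_D2 − I_D1, so λ = (4.54 − 4.3) / (4.3 × 3.6 − 4.54 × 2.43) = 0.24 / 4.45 = 0.054 V⁻¹.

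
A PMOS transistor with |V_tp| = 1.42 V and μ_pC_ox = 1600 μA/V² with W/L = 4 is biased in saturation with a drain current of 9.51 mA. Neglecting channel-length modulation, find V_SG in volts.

k_p = μ_pC_ox · (W/L) = 6.4 mA/V².
In saturation I_D = ½ k_p (V_SG − |V_tp|)², so V_SG − |V_tp| = √(2 I_D / k_p) = √(2 × 9.51 / 6.4) = 1.72 V.
V_SG = 1.42 + 1.72 = 3.14 V.

V_SG = 3.14 V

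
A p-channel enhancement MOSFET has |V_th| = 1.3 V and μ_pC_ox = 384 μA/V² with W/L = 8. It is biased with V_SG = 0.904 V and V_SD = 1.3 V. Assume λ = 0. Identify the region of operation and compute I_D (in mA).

V_SG = 0.904 V < |V_th| = 1.3 V, so the transistor is in cutoff.

Cutoff; I_D = 0 mA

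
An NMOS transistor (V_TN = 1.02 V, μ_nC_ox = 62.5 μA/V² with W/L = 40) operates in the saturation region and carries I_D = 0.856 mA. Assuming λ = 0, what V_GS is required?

k_n = μ_nC_ox · (W/L) = 2.5 mA/V².
In saturation I_D = ½ k_n (V_GS − V_TN)², so V_GS − V_TN = √(2 I_D / k_n) = √(2 × 0.856 / 2.5) = 0.828 V.
V_GS = 1.02 + 0.828 = 1.85 V.

V_GS = 1.85 V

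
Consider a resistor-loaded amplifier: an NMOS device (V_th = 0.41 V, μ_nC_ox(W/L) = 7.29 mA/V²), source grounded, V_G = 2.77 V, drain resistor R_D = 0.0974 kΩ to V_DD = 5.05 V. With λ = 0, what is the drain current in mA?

I_D = 20.3 mA

V_GS = V_G = 2.77 V, so V_ov = 2.77 − 0.41 = 2.36 V.
Assume saturation: I_D = ½ k_n V_ov² = 0.5 × 7.29 × 2.36² = 20.3 mA, giving V_DS = V_DD − I_D R_D = 5.05 − 20.3 × 0.0974 = 3.07 V.
V_DS = 3.07 V ≥ V_ov = 2.36 V, confirming saturation.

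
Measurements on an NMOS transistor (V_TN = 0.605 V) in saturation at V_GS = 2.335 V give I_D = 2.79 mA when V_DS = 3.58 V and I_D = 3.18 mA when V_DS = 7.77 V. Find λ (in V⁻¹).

λ = 0.0379 V⁻¹

With V_GS fixed, I_D ∝ (1 + λ V_DS) in saturation, so I_D2/I_D1 = (1 + λ V_DS2)/(1 + λ V_DS1).
3.18/2.79 = 1.14 = (1 + 7.77 λ)/(1 + 3.58 λ).
Solving: λ (I_D1 V_DS2 − I_D2 V_DS1) = I_D2 − I_D1, so λ = (3.18 − 2.79) / (2.79 × 7.77 − 3.18 × 3.58) = 0.39 / 10.3 = 0.0379 V⁻¹.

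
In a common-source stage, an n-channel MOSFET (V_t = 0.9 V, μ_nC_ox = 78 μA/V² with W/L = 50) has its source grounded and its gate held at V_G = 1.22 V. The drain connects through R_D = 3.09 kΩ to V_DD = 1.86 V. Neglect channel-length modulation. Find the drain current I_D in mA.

I_D = 0.200 mA

V_GS = V_G = 1.22 V, so V_ov = 1.22 − 0.9 = 0.32 V.
k_n = μ_nC_ox · (W/L) = 3.9 mA/V².
Assume saturation: I_D = ½ k_n V_ov² = 0.5 × 3.9 × 0.32² = 0.2 mA, giving V_DS = V_DD − I_D R_D = 1.86 − 0.2 × 3.09 = 1.24 V.
V_DS = 1.24 V ≥ V_ov = 0.32 V, confirming saturation.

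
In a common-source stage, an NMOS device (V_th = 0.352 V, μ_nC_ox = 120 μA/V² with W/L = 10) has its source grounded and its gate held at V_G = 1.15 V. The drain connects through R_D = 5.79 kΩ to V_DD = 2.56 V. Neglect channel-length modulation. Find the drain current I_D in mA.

V_GS = V_G = 1.15 V, so V_ov = 1.15 − 0.352 = 0.798 V.
k_n = μ_nC_ox · (W/L) = 1.2 mA/V².
Assume saturation: I_D = ½ k_n V_ov² = 0.5 × 1.2 × 0.798² = 0.382 mA, giving V_DS = V_DD − I_D R_D = 2.56 − 0.382 × 5.79 = 0.348 V.
But 0.348 V < V_ov = 0.798 V, so the device is actually in triode.
In triode I_D = k_n[V_ov V_DS − ½ V_DS²] and I_D = (V_DD − V_DS)/R_D. Equating: 3.47 V_DS² − 6.545 V_DS + 2.56 = 0, giving V_DS = 0.554 V (the root below V_ov).
I_D = (2.56 − 0.554) / 5.79 = 0.346 mA.

I_D = 0.346 mA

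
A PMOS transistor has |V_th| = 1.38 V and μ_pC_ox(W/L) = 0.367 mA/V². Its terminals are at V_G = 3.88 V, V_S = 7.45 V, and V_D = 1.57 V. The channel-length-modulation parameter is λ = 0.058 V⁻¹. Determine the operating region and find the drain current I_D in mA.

Saturation; I_D = 1.18 mA

V_SG = V_S − V_G = 7.45 − 3.88 = 3.57 V; V_SD = V_S − V_D = 7.45 − 1.57 = 5.88 V.
V_ov = V_SG − |V_th| = 3.57 − 1.38 = 2.19 V.
Since V_SD = 5.88 V ≥ V_ov = 2.19 V, the device is in saturation.
I_D = ½ k_p V_ov² (1 + λ V_SD) = 0.5 × 0.367 × 2.19² × (1 + 0.058 × 5.88) = 1.18 mA.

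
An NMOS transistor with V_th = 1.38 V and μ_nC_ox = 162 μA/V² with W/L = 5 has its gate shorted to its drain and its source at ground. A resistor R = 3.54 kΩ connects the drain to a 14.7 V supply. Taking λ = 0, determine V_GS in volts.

V_GS = 4.10 V

With gate tied to drain, V_GS = V_DS ≥ V_GS − V_th, so the device is in saturation.
k_n = μ_nC_ox · (W/L) = 0.81 mA/V².
KCL at the drain: ½ k_n (V_GS − V_th)² = (V_DD − V_GS)/R.
Let x = V_GS − 1.38. Then 1.43 x² + x − 13.32 = 0, giving x = 2.72 V (positive root), so V_GS = 4.1 V.
I_D = (V_DD − V_GS)/R = (14.7 − 4.1) / 3.54 = 2.99 mA.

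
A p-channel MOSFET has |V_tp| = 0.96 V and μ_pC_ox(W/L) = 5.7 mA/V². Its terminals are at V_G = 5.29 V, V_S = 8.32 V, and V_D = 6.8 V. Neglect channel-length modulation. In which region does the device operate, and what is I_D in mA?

Triode; I_D = 11.3 mA

V_SG = V_S − V_G = 8.32 − 5.29 = 3.03 V; V_SD = V_S − V_D = 8.32 − 6.8 = 1.52 V.
V_ov = V_SG − |V_tp| = 3.03 − 0.96 = 2.07 V.
Since V_SD = 1.52 V < V_ov = 2.07 V, the device is in the triode region.
I_D = k_p [V_ov · V_SD − ½ V_SD²] = 5.7 × [2.07 × 1.52 − 0.5 × 1.52²] = 11.3 mA.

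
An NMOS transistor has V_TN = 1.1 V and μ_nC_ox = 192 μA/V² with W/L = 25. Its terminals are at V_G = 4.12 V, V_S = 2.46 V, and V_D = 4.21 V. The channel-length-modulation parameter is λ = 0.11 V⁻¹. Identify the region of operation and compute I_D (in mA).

Saturation; I_D = 0.898 mA

V_GS = V_G − V_S = 4.12 − 2.46 = 1.66 V; V_DS = V_D − V_S = 4.21 − 2.46 = 1.75 V.
k_n = μ_nC_ox · (W/L) = 4.8 mA/V².
V_ov = V_GS − V_TN = 1.66 − 1.1 = 0.56 V.
Since V_DS = 1.75 V ≥ V_ov = 0.56 V, the device is in saturation.
I_D = ½ k_n V_ov² (1 + λ V_DS) = 0.5 × 4.8 × 0.56² × (1 + 0.11 × 1.75) = 0.898 mA.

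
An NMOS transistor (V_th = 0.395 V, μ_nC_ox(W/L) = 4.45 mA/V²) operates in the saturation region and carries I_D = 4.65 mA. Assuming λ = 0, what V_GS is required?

V_GS = 1.84 V

In saturation I_D = ½ k_n (V_GS − V_th)², so V_GS − V_th = √(2 I_D / k_n) = √(2 × 4.65 / 4.45) = 1.45 V.
V_GS = 0.395 + 1.45 = 1.84 V.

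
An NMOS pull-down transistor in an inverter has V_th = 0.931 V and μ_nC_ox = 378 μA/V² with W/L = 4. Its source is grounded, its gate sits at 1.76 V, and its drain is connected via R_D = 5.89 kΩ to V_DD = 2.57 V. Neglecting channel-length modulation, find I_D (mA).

V_GS = V_G = 1.76 V, so V_ov = 1.76 − 0.931 = 0.829 V.
k_n = μ_nC_ox · (W/L) = 1.512 mA/V².
Assume saturation: I_D = ½ k_n V_ov² = 0.5 × 1.512 × 0.829² = 0.52 mA, giving V_DS = V_DD − I_D R_D = 2.57 − 0.52 × 5.89 = -0.49 V.
But -0.49 V < V_ov = 0.829 V, so the device is actually in triode.
In triode I_D = k_n[V_ov V_DS − ½ V_DS²] and I_D = (V_DD − V_DS)/R_D. Equating: 4.45 V_DS² − 8.383 V_DS + 2.57 = 0, giving V_DS = 0.386 V (the root below V_ov).
I_D = (2.57 − 0.386) / 5.89 = 0.371 mA.

I_D = 0.371 mA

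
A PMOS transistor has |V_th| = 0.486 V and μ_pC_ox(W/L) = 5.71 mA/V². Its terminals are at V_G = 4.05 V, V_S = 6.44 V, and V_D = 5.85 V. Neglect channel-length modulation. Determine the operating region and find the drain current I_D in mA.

V_SG = V_S − V_G = 6.44 − 4.05 = 2.39 V; V_SD = V_S − V_D = 6.44 − 5.85 = 0.59 V.
V_ov = V_SG − |V_th| = 2.39 − 0.486 = 1.9 V.
Since V_SD = 0.59 V < V_ov = 1.9 V, the device is in the triode region.
I_D = k_p [V_ov · V_SD − ½ V_SD²] = 5.71 × [1.9 × 0.59 − 0.5 × 0.59²] = 5.42 mA.

Triode; I_D = 5.42 mA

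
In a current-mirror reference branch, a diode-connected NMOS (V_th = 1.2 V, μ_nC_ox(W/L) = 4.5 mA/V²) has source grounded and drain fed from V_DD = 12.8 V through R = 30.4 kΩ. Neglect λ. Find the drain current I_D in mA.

With gate tied to drain, V_GS = V_DS ≥ V_GS − V_th, so the device is in saturation.
KCL at the drain: ½ k_n (V_GS − V_th)² = (V_DD − V_GS)/R.
Let x = V_GS − 1.2. Then 68.4 x² + x − 11.6 = 0, giving x = 0.405 V (positive root), so V_GS = 1.6 V.
I_D = (V_DD − V_GS)/R = (12.8 − 1.6) / 30.4 = 0.368 mA.

I_D = 0.368 mA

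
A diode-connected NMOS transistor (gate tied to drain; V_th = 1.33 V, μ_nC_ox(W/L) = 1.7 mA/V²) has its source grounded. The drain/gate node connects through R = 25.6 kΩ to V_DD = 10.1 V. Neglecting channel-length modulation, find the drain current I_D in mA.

With gate tied to drain, V_GS = V_DS ≥ V_GS − V_th, so the device is in saturation.
KCL at the drain: ½ k_n (V_GS − V_th)² = (V_DD − V_GS)/R.
Let x = V_GS − 1.33. Then 21.8 x² + x − 8.77 = 0, giving x = 0.612 V (positive root), so V_GS = 1.94 V.
I_D = (V_DD − V_GS)/R = (10.1 − 1.94) / 25.6 = 0.319 mA.

I_D = 0.319 mA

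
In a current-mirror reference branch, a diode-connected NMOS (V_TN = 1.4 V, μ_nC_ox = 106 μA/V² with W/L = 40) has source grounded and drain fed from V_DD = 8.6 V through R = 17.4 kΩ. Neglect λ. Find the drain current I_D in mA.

I_D = 0.389 mA

With gate tied to drain, V_GS = V_DS ≥ V_GS − V_TN, so the device is in saturation.
k_n = μ_nC_ox · (W/L) = 4.24 mA/V².
KCL at the drain: ½ k_n (V_GS − V_TN)² = (V_DD − V_GS)/R.
Let x = V_GS − 1.4. Then 36.9 x² + x − 7.2 = 0, giving x = 0.428 V (positive root), so V_GS = 1.83 V.
I_D = (V_DD − V_GS)/R = (8.6 − 1.83) / 17.4 = 0.389 mA.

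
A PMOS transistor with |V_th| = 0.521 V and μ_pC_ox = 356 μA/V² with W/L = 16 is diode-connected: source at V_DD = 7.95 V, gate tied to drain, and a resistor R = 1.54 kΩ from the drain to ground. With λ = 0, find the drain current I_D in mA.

I_D = 4.05 mA

With gate tied to drain, V_SG = V_SD ≥ V_SG − |V_th|, so the device is in saturation.
k_p = μ_pC_ox · (W/L) = 5.696 mA/V².
KCL at the drain: ½ k_p (V_SG − |V_th|)² = (V_DD − V_SG)/R.
Let x = V_SG − 0.521. Then 4.39 x² + x − 7.429 = 0, giving x = 1.19 V (positive root), so V_SG = 1.71 V.
I_D = (V_DD − V_SG)/R = (7.95 − 1.71) / 1.54 = 4.05 mA.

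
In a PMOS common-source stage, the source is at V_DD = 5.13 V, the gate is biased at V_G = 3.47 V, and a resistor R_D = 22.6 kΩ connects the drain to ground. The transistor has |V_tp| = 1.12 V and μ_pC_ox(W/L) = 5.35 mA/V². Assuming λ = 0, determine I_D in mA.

V_SG = V_DD − V_G = 5.13 − 3.47 = 1.66 V, so V_ov = 1.66 − 1.12 = 0.54 V.
Assume saturation: I_D = ½ k_p V_ov² = 0.5 × 5.35 × 0.54² = 0.78 mA, giving V_SD = V_DD − I_D R_D = 5.13 − 0.78 × 22.6 = -12.5 V.
But -12.5 V < V_ov = 0.54 V, so the device is actually in triode.
In triode I_D = k_p[V_ov V_SD − ½ V_SD²] and I_D = (V_DD − V_SD)/R_D. Equating: 60.5 V_SD² − 66.29 V_SD + 5.13 = 0, giving V_SD = 0.0838 V (the root below V_ov).
I_D = (5.13 − 0.0838) / 22.6 = 0.223 mA.

I_D = 0.223 mA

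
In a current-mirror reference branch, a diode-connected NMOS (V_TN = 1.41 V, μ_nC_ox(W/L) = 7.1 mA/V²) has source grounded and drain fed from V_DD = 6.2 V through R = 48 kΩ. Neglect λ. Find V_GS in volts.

V_GS = 1.57 V

With gate tied to drain, V_GS = V_DS ≥ V_GS − V_TN, so the device is in saturation.
KCL at the drain: ½ k_n (V_GS − V_TN)² = (V_DD − V_GS)/R.
Let x = V_GS − 1.41. Then 170 x² + x − 4.79 = 0, giving x = 0.165 V (positive root), so V_GS = 1.57 V.
I_D = (V_DD − V_GS)/R = (6.2 − 1.57) / 48 = 0.0964 mA.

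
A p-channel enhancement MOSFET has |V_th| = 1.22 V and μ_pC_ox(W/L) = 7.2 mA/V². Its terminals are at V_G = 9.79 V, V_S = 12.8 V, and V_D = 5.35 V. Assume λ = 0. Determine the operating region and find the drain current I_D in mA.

V_SG = V_S − V_G = 12.8 − 9.79 = 3.01 V; V_SD = V_S − V_D = 12.8 − 5.35 = 7.45 V.
V_ov = V_SG − |V_th| = 3.01 − 1.22 = 1.79 V.
Since V_SD = 7.45 V ≥ V_ov = 1.79 V, the device is in saturation.
I_D = ½ k_p V_ov² = 0.5 × 7.2 × 1.79² = 11.5 mA.

Saturation; I_D = 11.5 mA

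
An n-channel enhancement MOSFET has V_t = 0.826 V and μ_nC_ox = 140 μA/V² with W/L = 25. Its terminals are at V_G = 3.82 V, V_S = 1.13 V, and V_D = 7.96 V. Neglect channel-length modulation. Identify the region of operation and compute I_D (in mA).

V_GS = V_G − V_S = 3.82 − 1.13 = 2.69 V; V_DS = V_D − V_S = 7.96 − 1.13 = 6.83 V.
k_n = μ_nC_ox · (W/L) = 3.5 mA/V².
V_ov = V_GS − V_t = 2.69 − 0.826 = 1.86 V.
Since V_DS = 6.83 V ≥ V_ov = 1.86 V, the device is in saturation.
I_D = ½ k_n V_ov² = 0.5 × 3.5 × 1.86² = 6.08 mA.

Saturation; I_D = 6.08 mA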